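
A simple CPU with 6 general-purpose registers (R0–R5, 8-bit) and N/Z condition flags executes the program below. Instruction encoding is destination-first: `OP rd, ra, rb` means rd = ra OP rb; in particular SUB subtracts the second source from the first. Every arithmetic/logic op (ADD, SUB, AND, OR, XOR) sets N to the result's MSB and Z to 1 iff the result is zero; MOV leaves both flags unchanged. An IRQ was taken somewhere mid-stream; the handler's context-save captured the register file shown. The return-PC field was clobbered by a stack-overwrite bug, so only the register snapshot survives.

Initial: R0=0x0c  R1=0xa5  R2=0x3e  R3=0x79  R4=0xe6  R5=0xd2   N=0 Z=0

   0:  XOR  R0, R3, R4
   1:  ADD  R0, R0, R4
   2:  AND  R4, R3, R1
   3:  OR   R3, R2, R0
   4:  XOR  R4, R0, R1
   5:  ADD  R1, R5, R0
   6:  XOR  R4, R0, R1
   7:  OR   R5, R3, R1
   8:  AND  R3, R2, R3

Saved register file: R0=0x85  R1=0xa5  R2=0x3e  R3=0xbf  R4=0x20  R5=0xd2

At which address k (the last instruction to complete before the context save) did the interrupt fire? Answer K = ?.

after  0: R0=0x9f R1=0xa5 R2=0x3e R3=0x79 R4=0xe6 R5=0xd2  N=1 Z=0
after  1: R0=0x85 R1=0xa5 R2=0x3e R3=0x79 R4=0xe6 R5=0xd2  N=1 Z=0
after  2: R0=0x85 R1=0xa5 R2=0x3e R3=0x79 R4=0x21 R5=0xd2  N=0 Z=0
after  3: R0=0x85 R1=0xa5 R2=0x3e R3=0xbf R4=0x21 R5=0xd2  N=1 Z=0
after  4: R0=0x85 R1=0xa5 R2=0x3e R3=0xbf R4=0x20 R5=0xd2  N=0 Z=0
-- IRQ taken; context saved, return-PC = 5 --

K = 4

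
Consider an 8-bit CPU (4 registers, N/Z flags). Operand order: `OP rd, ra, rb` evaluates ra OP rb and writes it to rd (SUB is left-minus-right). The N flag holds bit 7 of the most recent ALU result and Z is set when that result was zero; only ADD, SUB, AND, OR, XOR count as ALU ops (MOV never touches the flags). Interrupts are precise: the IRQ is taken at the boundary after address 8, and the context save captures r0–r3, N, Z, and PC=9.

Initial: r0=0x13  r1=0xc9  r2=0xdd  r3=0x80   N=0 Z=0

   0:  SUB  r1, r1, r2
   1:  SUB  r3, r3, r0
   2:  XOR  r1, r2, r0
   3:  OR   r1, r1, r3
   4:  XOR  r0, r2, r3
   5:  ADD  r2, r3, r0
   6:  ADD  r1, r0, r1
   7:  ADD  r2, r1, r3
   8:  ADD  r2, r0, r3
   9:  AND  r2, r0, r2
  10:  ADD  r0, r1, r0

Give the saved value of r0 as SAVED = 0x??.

SAVED = 0xb0

after  0: r0=0x13 r1=0xec r2=0xdd r3=0x80  N=1 Z=0
after  1: r0=0x13 r1=0xec r2=0xdd r3=0x6d  N=0 Z=0
after  2: r0=0x13 r1=0xce r2=0xdd r3=0x6d  N=1 Z=0
after  3: r0=0x13 r1=0xef r2=0xdd r3=0x6d  N=1 Z=0
after  4: r0=0xb0 r1=0xef r2=0xdd r3=0x6d  N=1 Z=0
after  5: r0=0xb0 r1=0xef r2=0x1d r3=0x6d  N=0 Z=0
after  6: r0=0xb0 r1=0x9f r2=0x1d r3=0x6d  N=1 Z=0
after  7: r0=0xb0 r1=0x9f r2=0x0c r3=0x6d  N=0 Z=0
after  8: r0=0xb0 r1=0x9f r2=0x1d r3=0x6d  N=0 Z=0
-- IRQ taken; context saved, return-PC = 9 --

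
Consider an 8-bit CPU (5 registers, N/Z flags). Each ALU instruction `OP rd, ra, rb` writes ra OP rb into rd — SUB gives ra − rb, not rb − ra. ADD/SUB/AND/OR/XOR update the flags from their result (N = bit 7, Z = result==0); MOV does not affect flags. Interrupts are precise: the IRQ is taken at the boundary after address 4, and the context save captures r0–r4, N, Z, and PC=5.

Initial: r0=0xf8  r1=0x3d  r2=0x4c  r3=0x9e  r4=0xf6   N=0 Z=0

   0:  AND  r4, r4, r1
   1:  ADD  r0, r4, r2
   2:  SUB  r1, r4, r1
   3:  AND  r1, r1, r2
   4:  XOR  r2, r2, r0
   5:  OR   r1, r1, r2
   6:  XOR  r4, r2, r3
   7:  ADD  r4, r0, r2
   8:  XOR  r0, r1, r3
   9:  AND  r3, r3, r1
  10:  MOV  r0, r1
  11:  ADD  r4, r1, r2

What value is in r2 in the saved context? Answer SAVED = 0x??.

SAVED = 0xcc

after  0: r0=0xf8 r1=0x3d r2=0x4c r3=0x9e r4=0x34  N=0 Z=0
after  1: r0=0x80 r1=0x3d r2=0x4c r3=0x9e r4=0x34  N=1 Z=0
after  2: r0=0x80 r1=0xf7 r2=0x4c r3=0x9e r4=0x34  N=1 Z=0
after  3: r0=0x80 r1=0x44 r2=0x4c r3=0x9e r4=0x34  N=0 Z=0
after  4: r0=0x80 r1=0x44 r2=0xcc r3=0x9e r4=0x34  N=1 Z=0
-- IRQ taken; context saved, return-PC = 5 --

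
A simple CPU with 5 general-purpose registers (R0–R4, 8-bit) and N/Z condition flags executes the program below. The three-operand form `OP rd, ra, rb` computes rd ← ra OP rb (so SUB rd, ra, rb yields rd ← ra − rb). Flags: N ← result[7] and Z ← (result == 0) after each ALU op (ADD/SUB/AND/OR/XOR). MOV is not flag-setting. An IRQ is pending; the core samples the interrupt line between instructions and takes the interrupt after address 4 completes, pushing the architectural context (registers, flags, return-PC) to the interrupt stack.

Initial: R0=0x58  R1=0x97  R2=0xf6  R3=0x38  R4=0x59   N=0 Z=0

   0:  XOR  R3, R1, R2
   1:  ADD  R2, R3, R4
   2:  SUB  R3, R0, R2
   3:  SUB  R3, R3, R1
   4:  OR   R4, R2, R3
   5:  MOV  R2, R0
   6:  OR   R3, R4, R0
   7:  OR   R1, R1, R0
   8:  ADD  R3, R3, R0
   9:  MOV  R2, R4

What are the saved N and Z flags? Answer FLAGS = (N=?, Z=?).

after  0: R0=0x58 R1=0x97 R2=0xf6 R3=0x61 R4=0x59  N=0 Z=0
after  1: R0=0x58 R1=0x97 R2=0xba R3=0x61 R4=0x59  N=1 Z=0
after  2: R0=0x58 R1=0x97 R2=0xba R3=0x9e R4=0x59  N=1 Z=0
after  3: R0=0x58 R1=0x97 R2=0xba R3=0x07 R4=0x59  N=0 Z=0
after  4: R0=0x58 R1=0x97 R2=0xba R3=0x07 R4=0xbf  N=1 Z=0
-- IRQ taken; context saved, return-PC = 5 --

FLAGS = (N=1, Z=0)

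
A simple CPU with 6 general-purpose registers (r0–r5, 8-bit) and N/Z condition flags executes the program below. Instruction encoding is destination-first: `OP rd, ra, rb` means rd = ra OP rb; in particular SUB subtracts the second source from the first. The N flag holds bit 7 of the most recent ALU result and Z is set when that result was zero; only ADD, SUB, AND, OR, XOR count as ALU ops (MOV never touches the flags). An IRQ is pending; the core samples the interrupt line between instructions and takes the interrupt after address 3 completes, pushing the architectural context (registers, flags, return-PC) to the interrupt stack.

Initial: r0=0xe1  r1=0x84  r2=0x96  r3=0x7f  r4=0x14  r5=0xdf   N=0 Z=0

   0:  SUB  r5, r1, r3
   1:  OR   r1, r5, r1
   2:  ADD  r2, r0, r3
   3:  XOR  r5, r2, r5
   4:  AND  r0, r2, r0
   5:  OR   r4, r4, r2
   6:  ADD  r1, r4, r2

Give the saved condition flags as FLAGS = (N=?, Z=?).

after  0: r0=0xe1 r1=0x84 r2=0x96 r3=0x7f r4=0x14 r5=0x05  N=0 Z=0
after  1: r0=0xe1 r1=0x85 r2=0x96 r3=0x7f r4=0x14 r5=0x05  N=1 Z=0
after  2: r0=0xe1 r1=0x85 r2=0x60 r3=0x7f r4=0x14 r5=0x05  N=0 Z=0
after  3: r0=0xe1 r1=0x85 r2=0x60 r3=0x7f r4=0x14 r5=0x65  N=0 Z=0
-- IRQ taken; context saved, return-PC = 4 --

FLAGS = (N=0, Z=0)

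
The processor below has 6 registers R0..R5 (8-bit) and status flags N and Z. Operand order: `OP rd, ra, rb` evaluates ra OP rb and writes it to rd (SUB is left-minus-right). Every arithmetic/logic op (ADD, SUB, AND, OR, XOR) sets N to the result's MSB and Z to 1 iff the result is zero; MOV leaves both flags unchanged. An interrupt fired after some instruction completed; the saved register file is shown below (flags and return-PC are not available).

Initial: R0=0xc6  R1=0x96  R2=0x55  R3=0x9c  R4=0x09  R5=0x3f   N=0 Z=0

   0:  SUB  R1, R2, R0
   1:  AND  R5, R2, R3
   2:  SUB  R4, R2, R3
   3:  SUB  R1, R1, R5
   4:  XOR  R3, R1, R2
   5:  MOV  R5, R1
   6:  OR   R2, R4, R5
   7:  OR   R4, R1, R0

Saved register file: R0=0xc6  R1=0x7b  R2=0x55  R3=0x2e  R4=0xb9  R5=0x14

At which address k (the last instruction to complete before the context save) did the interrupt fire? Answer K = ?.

after  0: R0=0xc6 R1=0x8f R2=0x55 R3=0x9c R4=0x09 R5=0x3f  N=1 Z=0
after  1: R0=0xc6 R1=0x8f R2=0x55 R3=0x9c R4=0x09 R5=0x14  N=0 Z=0
after  2: R0=0xc6 R1=0x8f R2=0x55 R3=0x9c R4=0xb9 R5=0x14  N=1 Z=0
after  3: R0=0xc6 R1=0x7b R2=0x55 R3=0x9c R4=0xb9 R5=0x14  N=0 Z=0
after  4: R0=0xc6 R1=0x7b R2=0x55 R3=0x2e R4=0xb9 R5=0x14  N=0 Z=0
-- IRQ taken; context saved, return-PC = 5 --

K = 4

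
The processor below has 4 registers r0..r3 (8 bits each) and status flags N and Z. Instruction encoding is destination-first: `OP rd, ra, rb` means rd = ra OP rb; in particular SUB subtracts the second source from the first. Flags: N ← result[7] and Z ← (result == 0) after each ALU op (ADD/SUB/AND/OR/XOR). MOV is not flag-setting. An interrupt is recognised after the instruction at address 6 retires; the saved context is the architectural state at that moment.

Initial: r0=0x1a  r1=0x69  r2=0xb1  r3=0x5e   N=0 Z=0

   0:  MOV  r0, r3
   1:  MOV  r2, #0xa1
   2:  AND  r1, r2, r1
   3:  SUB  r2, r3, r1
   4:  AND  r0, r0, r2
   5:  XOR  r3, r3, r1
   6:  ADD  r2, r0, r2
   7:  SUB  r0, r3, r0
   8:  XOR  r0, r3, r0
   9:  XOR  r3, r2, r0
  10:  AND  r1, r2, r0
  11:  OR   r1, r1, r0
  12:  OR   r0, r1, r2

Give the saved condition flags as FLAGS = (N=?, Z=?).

after  0: r0=0x5e r1=0x69 r2=0xb1 r3=0x5e  N=0 Z=0
after  1: r0=0x5e r1=0x69 r2=0xa1 r3=0x5e  N=0 Z=0
after  2: r0=0x5e r1=0x21 r2=0xa1 r3=0x5e  N=0 Z=0
after  3: r0=0x5e r1=0x21 r2=0x3d r3=0x5e  N=0 Z=0
after  4: r0=0x1c r1=0x21 r2=0x3d r3=0x5e  N=0 Z=0
after  5: r0=0x1c r1=0x21 r2=0x3d r3=0x7f  N=0 Z=0
after  6: r0=0x1c r1=0x21 r2=0x59 r3=0x7f  N=0 Z=0
-- IRQ taken; context saved, return-PC = 7 --

FLAGS = (N=0, Z=0)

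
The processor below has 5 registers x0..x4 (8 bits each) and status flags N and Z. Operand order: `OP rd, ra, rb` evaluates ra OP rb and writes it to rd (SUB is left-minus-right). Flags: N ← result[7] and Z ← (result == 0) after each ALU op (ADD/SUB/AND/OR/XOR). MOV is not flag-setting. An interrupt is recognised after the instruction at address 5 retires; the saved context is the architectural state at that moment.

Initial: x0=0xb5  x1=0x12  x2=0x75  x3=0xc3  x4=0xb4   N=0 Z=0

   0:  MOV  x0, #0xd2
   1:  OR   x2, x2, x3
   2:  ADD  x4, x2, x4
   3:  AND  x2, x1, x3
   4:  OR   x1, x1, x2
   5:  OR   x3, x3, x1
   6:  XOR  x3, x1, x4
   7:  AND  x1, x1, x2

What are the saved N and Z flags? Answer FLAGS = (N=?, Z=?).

after  0: x0=0xd2 x1=0x12 x2=0x75 x3=0xc3 x4=0xb4  N=0 Z=0
after  1: x0=0xd2 x1=0x12 x2=0xf7 x3=0xc3 x4=0xb4  N=1 Z=0
after  2: x0=0xd2 x1=0x12 x2=0xf7 x3=0xc3 x4=0xab  N=1 Z=0
after  3: x0=0xd2 x1=0x12 x2=0x02 x3=0xc3 x4=0xab  N=0 Z=0
after  4: x0=0xd2 x1=0x12 x2=0x02 x3=0xc3 x4=0xab  N=0 Z=0
after  5: x0=0xd2 x1=0x12 x2=0x02 x3=0xd3 x4=0xab  N=1 Z=0
-- IRQ taken; context saved, return-PC = 6 --

FLAGS = (N=1, Z=0)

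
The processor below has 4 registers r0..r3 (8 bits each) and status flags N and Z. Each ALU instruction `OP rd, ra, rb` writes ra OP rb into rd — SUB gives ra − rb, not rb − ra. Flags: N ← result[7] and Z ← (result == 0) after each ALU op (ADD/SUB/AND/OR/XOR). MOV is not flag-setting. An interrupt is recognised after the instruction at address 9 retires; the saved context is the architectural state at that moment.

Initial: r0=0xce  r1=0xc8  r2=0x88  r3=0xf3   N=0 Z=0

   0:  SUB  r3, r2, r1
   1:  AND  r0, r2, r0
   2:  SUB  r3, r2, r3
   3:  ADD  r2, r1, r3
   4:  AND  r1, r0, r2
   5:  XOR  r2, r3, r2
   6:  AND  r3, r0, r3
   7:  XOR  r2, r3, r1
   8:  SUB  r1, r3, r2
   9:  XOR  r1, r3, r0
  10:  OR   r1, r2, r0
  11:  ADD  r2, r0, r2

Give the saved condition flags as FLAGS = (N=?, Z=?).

after  0: r0=0xce r1=0xc8 r2=0x88 r3=0xc0  N=1 Z=0
after  1: r0=0x88 r1=0xc8 r2=0x88 r3=0xc0  N=1 Z=0
after  2: r0=0x88 r1=0xc8 r2=0x88 r3=0xc8  N=1 Z=0
after  3: r0=0x88 r1=0xc8 r2=0x90 r3=0xc8  N=1 Z=0
after  4: r0=0x88 r1=0x80 r2=0x90 r3=0xc8  N=1 Z=0
after  5: r0=0x88 r1=0x80 r2=0x58 r3=0xc8  N=0 Z=0
after  6: r0=0x88 r1=0x80 r2=0x58 r3=0x88  N=1 Z=0
after  7: r0=0x88 r1=0x80 r2=0x08 r3=0x88  N=0 Z=0
after  8: r0=0x88 r1=0x80 r2=0x08 r3=0x88  N=1 Z=0
after  9: r0=0x88 r1=0x00 r2=0x08 r3=0x88  N=0 Z=1
-- IRQ taken; context saved, return-PC = 10 --

FLAGS = (N=0, Z=1)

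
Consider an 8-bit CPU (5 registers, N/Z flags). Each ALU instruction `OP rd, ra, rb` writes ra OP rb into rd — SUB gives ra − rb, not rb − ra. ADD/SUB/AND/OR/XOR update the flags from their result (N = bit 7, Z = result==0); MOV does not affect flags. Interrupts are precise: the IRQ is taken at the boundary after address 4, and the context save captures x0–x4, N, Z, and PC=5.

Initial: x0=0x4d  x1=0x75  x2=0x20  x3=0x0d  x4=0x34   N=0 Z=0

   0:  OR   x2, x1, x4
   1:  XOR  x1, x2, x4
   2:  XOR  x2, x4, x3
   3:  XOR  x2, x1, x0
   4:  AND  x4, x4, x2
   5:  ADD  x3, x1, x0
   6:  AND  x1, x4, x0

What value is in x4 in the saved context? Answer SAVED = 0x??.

SAVED = 0x04

after  0: x0=0x4d x1=0x75 x2=0x75 x3=0x0d x4=0x34  N=0 Z=0
after  1: x0=0x4d x1=0x41 x2=0x75 x3=0x0d x4=0x34  N=0 Z=0
after  2: x0=0x4d x1=0x41 x2=0x39 x3=0x0d x4=0x34  N=0 Z=0
after  3: x0=0x4d x1=0x41 x2=0x0c x3=0x0d x4=0x34  N=0 Z=0
after  4: x0=0x4d x1=0x41 x2=0x0c x3=0x0d x4=0x04  N=0 Z=0
-- IRQ taken; context saved, return-PC = 5 --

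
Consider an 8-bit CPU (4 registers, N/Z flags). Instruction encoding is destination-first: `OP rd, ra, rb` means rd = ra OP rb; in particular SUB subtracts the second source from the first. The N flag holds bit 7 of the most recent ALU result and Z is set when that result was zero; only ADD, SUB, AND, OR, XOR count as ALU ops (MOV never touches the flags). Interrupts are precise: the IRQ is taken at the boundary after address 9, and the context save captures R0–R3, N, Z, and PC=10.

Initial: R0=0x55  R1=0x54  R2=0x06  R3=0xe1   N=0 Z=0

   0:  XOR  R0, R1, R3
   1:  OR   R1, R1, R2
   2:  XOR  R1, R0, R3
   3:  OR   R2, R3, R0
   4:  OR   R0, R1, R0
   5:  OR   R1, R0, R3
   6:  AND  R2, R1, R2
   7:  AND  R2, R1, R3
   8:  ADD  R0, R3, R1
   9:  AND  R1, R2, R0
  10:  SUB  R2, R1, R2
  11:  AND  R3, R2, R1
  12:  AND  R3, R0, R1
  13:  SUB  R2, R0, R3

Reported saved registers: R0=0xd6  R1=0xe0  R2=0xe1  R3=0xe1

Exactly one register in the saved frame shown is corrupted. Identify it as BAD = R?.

BAD = R1

after  0: R0=0xb5 R1=0x54 R2=0x06 R3=0xe1  N=1 Z=0
after  1: R0=0xb5 R1=0x56 R2=0x06 R3=0xe1  N=0 Z=0
after  2: R0=0xb5 R1=0x54 R2=0x06 R3=0xe1  N=0 Z=0
after  3: R0=0xb5 R1=0x54 R2=0xf5 R3=0xe1  N=1 Z=0
after  4: R0=0xf5 R1=0x54 R2=0xf5 R3=0xe1  N=1 Z=0
after  5: R0=0xf5 R1=0xf5 R2=0xf5 R3=0xe1  N=1 Z=0
after  6: R0=0xf5 R1=0xf5 R2=0xf5 R3=0xe1  N=1 Z=0
after  7: R0=0xf5 R1=0xf5 R2=0xe1 R3=0xe1  N=1 Z=0
after  8: R0=0xd6 R1=0xf5 R2=0xe1 R3=0xe1  N=1 Z=0
after  9: R0=0xd6 R1=0xc0 R2=0xe1 R3=0xe1  N=1 Z=0
-- IRQ taken; context saved, return-PC = 10 --
mismatch: R1: reported 0xe0 vs actual 0xc0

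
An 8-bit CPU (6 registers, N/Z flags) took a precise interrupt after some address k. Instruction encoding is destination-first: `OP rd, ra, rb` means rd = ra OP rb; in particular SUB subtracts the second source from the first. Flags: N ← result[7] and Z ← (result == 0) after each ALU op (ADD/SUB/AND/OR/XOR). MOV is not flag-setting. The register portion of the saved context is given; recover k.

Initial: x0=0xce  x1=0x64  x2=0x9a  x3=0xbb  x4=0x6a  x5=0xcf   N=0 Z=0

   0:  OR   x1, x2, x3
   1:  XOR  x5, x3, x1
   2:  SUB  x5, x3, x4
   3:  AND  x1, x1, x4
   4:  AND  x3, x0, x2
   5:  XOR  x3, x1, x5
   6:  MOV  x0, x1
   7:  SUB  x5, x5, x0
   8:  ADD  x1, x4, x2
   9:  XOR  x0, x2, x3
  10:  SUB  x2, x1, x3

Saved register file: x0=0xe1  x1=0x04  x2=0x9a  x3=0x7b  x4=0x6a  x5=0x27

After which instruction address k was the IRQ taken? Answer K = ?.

after  0: x0=0xce x1=0xbb x2=0x9a x3=0xbb x4=0x6a x5=0xcf  N=1 Z=0
after  1: x0=0xce x1=0xbb x2=0x9a x3=0xbb x4=0x6a x5=0x00  N=0 Z=1
after  2: x0=0xce x1=0xbb x2=0x9a x3=0xbb x4=0x6a x5=0x51  N=0 Z=0
after  3: x0=0xce x1=0x2a x2=0x9a x3=0xbb x4=0x6a x5=0x51  N=0 Z=0
after  4: x0=0xce x1=0x2a x2=0x9a x3=0x8a x4=0x6a x5=0x51  N=1 Z=0
after  5: x0=0xce x1=0x2a x2=0x9a x3=0x7b x4=0x6a x5=0x51  N=0 Z=0
after  6: x0=0x2a x1=0x2a x2=0x9a x3=0x7b x4=0x6a x5=0x51  N=0 Z=0
after  7: x0=0x2a x1=0x2a x2=0x9a x3=0x7b x4=0x6a x5=0x27  N=0 Z=0
after  8: x0=0x2a x1=0x04 x2=0x9a x3=0x7b x4=0x6a x5=0x27  N=0 Z=0
after  9: x0=0xe1 x1=0x04 x2=0x9a x3=0x7b x4=0x6a x5=0x27  N=1 Z=0
-- IRQ taken; context saved, return-PC = 10 --

K = 9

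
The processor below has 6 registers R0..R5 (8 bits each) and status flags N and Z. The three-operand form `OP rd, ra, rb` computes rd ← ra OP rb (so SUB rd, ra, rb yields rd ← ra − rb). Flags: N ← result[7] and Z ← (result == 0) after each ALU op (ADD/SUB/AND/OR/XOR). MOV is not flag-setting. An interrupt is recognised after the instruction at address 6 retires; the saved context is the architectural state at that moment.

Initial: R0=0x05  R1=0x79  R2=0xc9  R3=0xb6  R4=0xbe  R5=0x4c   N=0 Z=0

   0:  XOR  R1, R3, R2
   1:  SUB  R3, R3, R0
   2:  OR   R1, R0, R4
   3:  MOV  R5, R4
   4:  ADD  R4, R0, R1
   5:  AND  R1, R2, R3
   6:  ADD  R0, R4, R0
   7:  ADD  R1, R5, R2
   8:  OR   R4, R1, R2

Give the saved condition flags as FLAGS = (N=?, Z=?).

after  0: R0=0x05 R1=0x7f R2=0xc9 R3=0xb6 R4=0xbe R5=0x4c  N=0 Z=0
after  1: R0=0x05 R1=0x7f R2=0xc9 R3=0xb1 R4=0xbe R5=0x4c  N=1 Z=0
after  2: R0=0x05 R1=0xbf R2=0xc9 R3=0xb1 R4=0xbe R5=0x4c  N=1 Z=0
after  3: R0=0x05 R1=0xbf R2=0xc9 R3=0xb1 R4=0xbe R5=0xbe  N=1 Z=0
after  4: R0=0x05 R1=0xbf R2=0xc9 R3=0xb1 R4=0xc4 R5=0xbe  N=1 Z=0
after  5: R0=0x05 R1=0x81 R2=0xc9 R3=0xb1 R4=0xc4 R5=0xbe  N=1 Z=0
after  6: R0=0xc9 R1=0x81 R2=0xc9 R3=0xb1 R4=0xc4 R5=0xbe  N=1 Z=0
-- IRQ taken; context saved, return-PC = 7 --

FLAGS = (N=1, Z=0)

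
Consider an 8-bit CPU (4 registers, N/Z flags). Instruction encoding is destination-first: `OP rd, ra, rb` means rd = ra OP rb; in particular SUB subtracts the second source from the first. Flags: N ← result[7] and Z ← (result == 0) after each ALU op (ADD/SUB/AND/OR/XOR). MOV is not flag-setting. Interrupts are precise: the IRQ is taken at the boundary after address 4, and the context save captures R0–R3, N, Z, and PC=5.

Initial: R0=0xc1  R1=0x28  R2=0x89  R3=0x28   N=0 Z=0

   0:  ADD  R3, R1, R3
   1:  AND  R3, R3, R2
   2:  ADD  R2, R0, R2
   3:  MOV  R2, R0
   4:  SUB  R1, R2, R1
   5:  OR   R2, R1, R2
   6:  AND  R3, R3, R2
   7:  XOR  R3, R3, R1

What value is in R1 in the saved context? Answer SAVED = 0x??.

SAVED = 0x99

after  0: R0=0xc1 R1=0x28 R2=0x89 R3=0x50  N=0 Z=0
after  1: R0=0xc1 R1=0x28 R2=0x89 R3=0x00  N=0 Z=1
after  2: R0=0xc1 R1=0x28 R2=0x4a R3=0x00  N=0 Z=0
after  3: R0=0xc1 R1=0x28 R2=0xc1 R3=0x00  N=0 Z=0
after  4: R0=0xc1 R1=0x99 R2=0xc1 R3=0x00  N=1 Z=0
-- IRQ taken; context saved, return-PC = 5 --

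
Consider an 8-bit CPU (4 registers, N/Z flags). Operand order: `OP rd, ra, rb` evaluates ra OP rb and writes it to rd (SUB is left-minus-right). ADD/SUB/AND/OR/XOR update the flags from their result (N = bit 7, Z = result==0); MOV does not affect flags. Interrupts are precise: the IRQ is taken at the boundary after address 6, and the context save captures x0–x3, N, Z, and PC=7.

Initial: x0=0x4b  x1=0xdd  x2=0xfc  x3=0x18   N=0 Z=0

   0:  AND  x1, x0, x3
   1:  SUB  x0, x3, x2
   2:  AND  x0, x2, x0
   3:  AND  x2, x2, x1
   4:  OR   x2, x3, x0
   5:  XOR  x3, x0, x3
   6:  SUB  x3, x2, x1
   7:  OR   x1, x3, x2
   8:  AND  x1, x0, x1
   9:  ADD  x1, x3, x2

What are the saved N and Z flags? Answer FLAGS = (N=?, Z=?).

FLAGS = (N=0, Z=0)

after  0: x0=0x4b x1=0x08 x2=0xfc x3=0x18  N=0 Z=0
after  1: x0=0x1c x1=0x08 x2=0xfc x3=0x18  N=0 Z=0
after  2: x0=0x1c x1=0x08 x2=0xfc x3=0x18  N=0 Z=0
after  3: x0=0x1c x1=0x08 x2=0x08 x3=0x18  N=0 Z=0
after  4: x0=0x1c x1=0x08 x2=0x1c x3=0x18  N=0 Z=0
after  5: x0=0x1c x1=0x08 x2=0x1c x3=0x04  N=0 Z=0
after  6: x0=0x1c x1=0x08 x2=0x1c x3=0x14  N=0 Z=0
-- IRQ taken; context saved, return-PC = 7 --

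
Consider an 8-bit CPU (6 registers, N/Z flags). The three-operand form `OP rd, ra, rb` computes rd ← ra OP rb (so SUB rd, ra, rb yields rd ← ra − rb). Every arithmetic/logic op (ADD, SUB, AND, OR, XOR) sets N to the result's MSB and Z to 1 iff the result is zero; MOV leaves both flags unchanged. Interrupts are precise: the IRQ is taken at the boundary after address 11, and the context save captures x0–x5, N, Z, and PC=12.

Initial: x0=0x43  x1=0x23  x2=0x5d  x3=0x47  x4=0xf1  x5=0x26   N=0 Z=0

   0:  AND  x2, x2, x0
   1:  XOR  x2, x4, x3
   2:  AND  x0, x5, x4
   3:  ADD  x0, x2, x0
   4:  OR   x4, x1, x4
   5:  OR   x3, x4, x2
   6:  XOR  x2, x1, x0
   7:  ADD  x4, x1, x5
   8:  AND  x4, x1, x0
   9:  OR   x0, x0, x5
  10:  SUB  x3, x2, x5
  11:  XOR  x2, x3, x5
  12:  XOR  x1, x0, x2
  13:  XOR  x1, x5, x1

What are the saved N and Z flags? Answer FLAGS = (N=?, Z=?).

after  0: x0=0x43 x1=0x23 x2=0x41 x3=0x47 x4=0xf1 x5=0x26  N=0 Z=0
after  1: x0=0x43 x1=0x23 x2=0xb6 x3=0x47 x4=0xf1 x5=0x26  N=1 Z=0
after  2: x0=0x20 x1=0x23 x2=0xb6 x3=0x47 x4=0xf1 x5=0x26  N=0 Z=0
after  3: x0=0xd6 x1=0x23 x2=0xb6 x3=0x47 x4=0xf1 x5=0x26  N=1 Z=0
after  4: x0=0xd6 x1=0x23 x2=0xb6 x3=0x47 x4=0xf3 x5=0x26  N=1 Z=0
after  5: x0=0xd6 x1=0x23 x2=0xb6 x3=0xf7 x4=0xf3 x5=0x26  N=1 Z=0
after  6: x0=0xd6 x1=0x23 x2=0xf5 x3=0xf7 x4=0xf3 x5=0x26  N=1 Z=0
after  7: x0=0xd6 x1=0x23 x2=0xf5 x3=0xf7 x4=0x49 x5=0x26  N=0 Z=0
after  8: x0=0xd6 x1=0x23 x2=0xf5 x3=0xf7 x4=0x02 x5=0x26  N=0 Z=0
after  9: x0=0xf6 x1=0x23 x2=0xf5 x3=0xf7 x4=0x02 x5=0x26  N=1 Z=0
after 10: x0=0xf6 x1=0x23 x2=0xf5 x3=0xcf x4=0x02 x5=0x26  N=1 Z=0
after 11: x0=0xf6 x1=0x23 x2=0xe9 x3=0xcf x4=0x02 x5=0x26  N=1 Z=0
-- IRQ taken; context saved, return-PC = 12 --

FLAGS = (N=1, Z=0)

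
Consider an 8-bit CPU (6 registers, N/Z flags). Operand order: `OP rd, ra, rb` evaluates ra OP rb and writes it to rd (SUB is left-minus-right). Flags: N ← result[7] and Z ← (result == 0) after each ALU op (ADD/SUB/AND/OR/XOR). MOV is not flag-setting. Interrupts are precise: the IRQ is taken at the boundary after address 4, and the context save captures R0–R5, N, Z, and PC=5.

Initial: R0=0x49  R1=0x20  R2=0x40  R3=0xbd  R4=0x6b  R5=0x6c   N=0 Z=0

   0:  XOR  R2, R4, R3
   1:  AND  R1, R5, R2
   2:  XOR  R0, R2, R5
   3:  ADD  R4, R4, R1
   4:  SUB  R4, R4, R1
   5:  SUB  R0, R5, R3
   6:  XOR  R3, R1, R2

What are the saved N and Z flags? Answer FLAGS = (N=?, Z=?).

after  0: R0=0x49 R1=0x20 R2=0xd6 R3=0xbd R4=0x6b R5=0x6c  N=1 Z=0
after  1: R0=0x49 R1=0x44 R2=0xd6 R3=0xbd R4=0x6b R5=0x6c  N=0 Z=0
after  2: R0=0xba R1=0x44 R2=0xd6 R3=0xbd R4=0x6b R5=0x6c  N=1 Z=0
after  3: R0=0xba R1=0x44 R2=0xd6 R3=0xbd R4=0xaf R5=0x6c  N=1 Z=0
after  4: R0=0xba R1=0x44 R2=0xd6 R3=0xbd R4=0x6b R5=0x6c  N=0 Z=0
-- IRQ taken; context saved, return-PC = 5 --

FLAGS = (N=0, Z=0)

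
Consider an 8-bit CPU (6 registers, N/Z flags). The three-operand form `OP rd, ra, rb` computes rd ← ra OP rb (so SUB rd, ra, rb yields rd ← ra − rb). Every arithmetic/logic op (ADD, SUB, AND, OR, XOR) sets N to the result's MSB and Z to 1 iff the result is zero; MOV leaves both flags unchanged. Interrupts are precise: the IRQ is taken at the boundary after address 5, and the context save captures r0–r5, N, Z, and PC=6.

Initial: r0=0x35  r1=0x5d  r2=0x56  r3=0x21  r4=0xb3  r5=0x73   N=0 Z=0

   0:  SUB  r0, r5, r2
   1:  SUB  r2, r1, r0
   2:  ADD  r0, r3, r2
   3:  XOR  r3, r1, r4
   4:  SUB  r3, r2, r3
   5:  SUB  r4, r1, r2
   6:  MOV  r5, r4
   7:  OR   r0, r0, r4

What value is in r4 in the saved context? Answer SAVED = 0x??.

after  0: r0=0x1d r1=0x5d r2=0x56 r3=0x21 r4=0xb3 r5=0x73  N=0 Z=0
after  1: r0=0x1d r1=0x5d r2=0x40 r3=0x21 r4=0xb3 r5=0x73  N=0 Z=0
after  2: r0=0x61 r1=0x5d r2=0x40 r3=0x21 r4=0xb3 r5=0x73  N=0 Z=0
after  3: r0=0x61 r1=0x5d r2=0x40 r3=0xee r4=0xb3 r5=0x73  N=1 Z=0
after  4: r0=0x61 r1=0x5d r2=0x40 r3=0x52 r4=0xb3 r5=0x73  N=0 Z=0
after  5: r0=0x61 r1=0x5d r2=0x40 r3=0x52 r4=0x1d r5=0x73  N=0 Z=0
-- IRQ taken; context saved, return-PC = 6 --

SAVED = 0x1d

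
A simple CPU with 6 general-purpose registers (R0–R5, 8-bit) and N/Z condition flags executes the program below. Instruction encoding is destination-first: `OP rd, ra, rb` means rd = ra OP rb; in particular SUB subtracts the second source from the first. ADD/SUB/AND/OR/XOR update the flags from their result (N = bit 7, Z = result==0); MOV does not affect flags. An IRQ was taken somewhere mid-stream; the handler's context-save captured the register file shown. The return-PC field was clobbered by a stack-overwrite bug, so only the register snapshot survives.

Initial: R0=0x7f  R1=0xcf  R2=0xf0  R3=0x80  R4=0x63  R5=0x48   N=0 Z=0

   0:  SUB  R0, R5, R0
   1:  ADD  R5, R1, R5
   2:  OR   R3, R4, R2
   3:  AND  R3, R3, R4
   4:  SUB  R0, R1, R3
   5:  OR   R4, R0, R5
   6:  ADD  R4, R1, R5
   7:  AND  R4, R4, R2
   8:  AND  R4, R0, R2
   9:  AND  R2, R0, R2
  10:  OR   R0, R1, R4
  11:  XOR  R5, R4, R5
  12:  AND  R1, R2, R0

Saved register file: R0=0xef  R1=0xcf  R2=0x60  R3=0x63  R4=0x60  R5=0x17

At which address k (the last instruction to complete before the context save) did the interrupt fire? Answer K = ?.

K = 10

after  0: R0=0xc9 R1=0xcf R2=0xf0 R3=0x80 R4=0x63 R5=0x48  N=1 Z=0
after  1: R0=0xc9 R1=0xcf R2=0xf0 R3=0x80 R4=0x63 R5=0x17  N=0 Z=0
after  2: R0=0xc9 R1=0xcf R2=0xf0 R3=0xf3 R4=0x63 R5=0x17  N=1 Z=0
after  3: R0=0xc9 R1=0xcf R2=0xf0 R3=0x63 R4=0x63 R5=0x17  N=0 Z=0
after  4: R0=0x6c R1=0xcf R2=0xf0 R3=0x63 R4=0x63 R5=0x17  N=0 Z=0
after  5: R0=0x6c R1=0xcf R2=0xf0 R3=0x63 R4=0x7f R5=0x17  N=0 Z=0
after  6: R0=0x6c R1=0xcf R2=0xf0 R3=0x63 R4=0xe6 R5=0x17  N=1 Z=0
after  7: R0=0x6c R1=0xcf R2=0xf0 R3=0x63 R4=0xe0 R5=0x17  N=1 Z=0
after  8: R0=0x6c R1=0xcf R2=0xf0 R3=0x63 R4=0x60 R5=0x17  N=0 Z=0
after  9: R0=0x6c R1=0xcf R2=0x60 R3=0x63 R4=0x60 R5=0x17  N=0 Z=0
after 10: R0=0xef R1=0xcf R2=0x60 R3=0x63 R4=0x60 R5=0x17  N=1 Z=0
-- IRQ taken; context saved, return-PC = 11 --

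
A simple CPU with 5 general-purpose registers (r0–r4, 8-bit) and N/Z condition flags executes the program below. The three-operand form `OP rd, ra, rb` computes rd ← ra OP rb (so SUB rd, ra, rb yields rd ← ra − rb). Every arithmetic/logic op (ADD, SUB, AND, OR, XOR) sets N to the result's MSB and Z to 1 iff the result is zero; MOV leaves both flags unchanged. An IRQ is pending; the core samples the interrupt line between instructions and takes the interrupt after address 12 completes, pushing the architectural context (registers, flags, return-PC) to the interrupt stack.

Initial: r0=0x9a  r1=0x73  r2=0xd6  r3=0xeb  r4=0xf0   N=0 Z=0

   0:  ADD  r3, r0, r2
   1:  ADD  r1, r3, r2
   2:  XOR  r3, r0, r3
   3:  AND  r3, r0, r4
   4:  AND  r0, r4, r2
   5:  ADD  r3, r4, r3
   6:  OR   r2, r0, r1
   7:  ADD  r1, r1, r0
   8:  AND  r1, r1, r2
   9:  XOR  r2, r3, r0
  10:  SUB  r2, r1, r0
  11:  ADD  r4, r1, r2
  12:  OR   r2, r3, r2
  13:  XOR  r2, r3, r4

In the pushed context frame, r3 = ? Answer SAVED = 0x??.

SAVED = 0x80

after  0: r0=0x9a r1=0x73 r2=0xd6 r3=0x70 r4=0xf0  N=0 Z=0
after  1: r0=0x9a r1=0x46 r2=0xd6 r3=0x70 r4=0xf0  N=0 Z=0
after  2: r0=0x9a r1=0x46 r2=0xd6 r3=0xea r4=0xf0  N=1 Z=0
after  3: r0=0x9a r1=0x46 r2=0xd6 r3=0x90 r4=0xf0  N=1 Z=0
after  4: r0=0xd0 r1=0x46 r2=0xd6 r3=0x90 r4=0xf0  N=1 Z=0
after  5: r0=0xd0 r1=0x46 r2=0xd6 r3=0x80 r4=0xf0  N=1 Z=0
after  6: r0=0xd0 r1=0x46 r2=0xd6 r3=0x80 r4=0xf0  N=1 Z=0
after  7: r0=0xd0 r1=0x16 r2=0xd6 r3=0x80 r4=0xf0  N=0 Z=0
after  8: r0=0xd0 r1=0x16 r2=0xd6 r3=0x80 r4=0xf0  N=0 Z=0
after  9: r0=0xd0 r1=0x16 r2=0x50 r3=0x80 r4=0xf0  N=0 Z=0
after 10: r0=0xd0 r1=0x16 r2=0x46 r3=0x80 r4=0xf0  N=0 Z=0
after 11: r0=0xd0 r1=0x16 r2=0x46 r3=0x80 r4=0x5c  N=0 Z=0
after 12: r0=0xd0 r1=0x16 r2=0xc6 r3=0x80 r4=0x5c  N=1 Z=0
-- IRQ taken; context saved, return-PC = 13 --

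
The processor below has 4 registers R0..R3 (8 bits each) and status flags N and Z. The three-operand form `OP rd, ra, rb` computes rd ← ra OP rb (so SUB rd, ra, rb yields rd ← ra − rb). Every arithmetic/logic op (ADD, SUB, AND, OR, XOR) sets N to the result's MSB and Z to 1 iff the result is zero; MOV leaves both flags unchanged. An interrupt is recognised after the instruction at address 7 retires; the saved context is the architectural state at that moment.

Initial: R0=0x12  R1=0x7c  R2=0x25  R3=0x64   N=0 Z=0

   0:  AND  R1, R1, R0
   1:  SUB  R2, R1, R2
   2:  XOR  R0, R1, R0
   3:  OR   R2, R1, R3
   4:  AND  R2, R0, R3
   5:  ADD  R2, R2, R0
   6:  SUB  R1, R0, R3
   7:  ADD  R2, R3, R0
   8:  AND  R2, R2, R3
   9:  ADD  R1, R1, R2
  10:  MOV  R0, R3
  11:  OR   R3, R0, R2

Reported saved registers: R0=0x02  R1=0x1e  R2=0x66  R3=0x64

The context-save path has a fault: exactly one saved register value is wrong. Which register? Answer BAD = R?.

after  0: R0=0x12 R1=0x10 R2=0x25 R3=0x64  N=0 Z=0
after  1: R0=0x12 R1=0x10 R2=0xeb R3=0x64  N=1 Z=0
after  2: R0=0x02 R1=0x10 R2=0xeb R3=0x64  N=0 Z=0
after  3: R0=0x02 R1=0x10 R2=0x74 R3=0x64  N=0 Z=0
after  4: R0=0x02 R1=0x10 R2=0x00 R3=0x64  N=0 Z=1
after  5: R0=0x02 R1=0x10 R2=0x02 R3=0x64  N=0 Z=0
after  6: R0=0x02 R1=0x9e R2=0x02 R3=0x64  N=1 Z=0
after  7: R0=0x02 R1=0x9e R2=0x66 R3=0x64  N=0 Z=0
-- IRQ taken; context saved, return-PC = 8 --
mismatch: R1: reported 0x1e vs actual 0x9e

BAD = R1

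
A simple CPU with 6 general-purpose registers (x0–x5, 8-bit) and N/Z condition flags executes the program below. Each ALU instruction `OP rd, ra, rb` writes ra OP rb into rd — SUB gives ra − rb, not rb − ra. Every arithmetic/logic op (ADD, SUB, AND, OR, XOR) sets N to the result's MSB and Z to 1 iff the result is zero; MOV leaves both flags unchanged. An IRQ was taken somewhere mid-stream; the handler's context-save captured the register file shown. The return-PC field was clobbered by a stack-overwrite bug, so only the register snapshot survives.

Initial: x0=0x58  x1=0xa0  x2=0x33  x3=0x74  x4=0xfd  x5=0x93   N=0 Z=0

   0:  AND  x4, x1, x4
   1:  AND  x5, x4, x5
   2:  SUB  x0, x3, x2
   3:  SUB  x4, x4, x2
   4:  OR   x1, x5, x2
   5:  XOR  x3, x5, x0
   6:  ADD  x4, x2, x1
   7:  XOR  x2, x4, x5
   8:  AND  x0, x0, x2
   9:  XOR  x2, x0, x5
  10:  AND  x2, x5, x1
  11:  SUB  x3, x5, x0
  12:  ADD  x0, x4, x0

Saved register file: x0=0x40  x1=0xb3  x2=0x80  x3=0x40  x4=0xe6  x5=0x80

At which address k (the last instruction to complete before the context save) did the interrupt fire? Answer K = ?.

K = 11

after  0: x0=0x58 x1=0xa0 x2=0x33 x3=0x74 x4=0xa0 x5=0x93  N=1 Z=0
after  1: x0=0x58 x1=0xa0 x2=0x33 x3=0x74 x4=0xa0 x5=0x80  N=1 Z=0
after  2: x0=0x41 x1=0xa0 x2=0x33 x3=0x74 x4=0xa0 x5=0x80  N=0 Z=0
after  3: x0=0x41 x1=0xa0 x2=0x33 x3=0x74 x4=0x6d x5=0x80  N=0 Z=0
after  4: x0=0x41 x1=0xb3 x2=0x33 x3=0x74 x4=0x6d x5=0x80  N=1 Z=0
after  5: x0=0x41 x1=0xb3 x2=0x33 x3=0xc1 x4=0x6d x5=0x80  N=1 Z=0
after  6: x0=0x41 x1=0xb3 x2=0x33 x3=0xc1 x4=0xe6 x5=0x80  N=1 Z=0
after  7: x0=0x41 x1=0xb3 x2=0x66 x3=0xc1 x4=0xe6 x5=0x80  N=0 Z=0
after  8: x0=0x40 x1=0xb3 x2=0x66 x3=0xc1 x4=0xe6 x5=0x80  N=0 Z=0
after  9: x0=0x40 x1=0xb3 x2=0xc0 x3=0xc1 x4=0xe6 x5=0x80  N=1 Z=0
after 10: x0=0x40 x1=0xb3 x2=0x80 x3=0xc1 x4=0xe6 x5=0x80  N=1 Z=0
after 11: x0=0x40 x1=0xb3 x2=0x80 x3=0x40 x4=0xe6 x5=0x80  N=0 Z=0
-- IRQ taken; context saved, return-PC = 12 --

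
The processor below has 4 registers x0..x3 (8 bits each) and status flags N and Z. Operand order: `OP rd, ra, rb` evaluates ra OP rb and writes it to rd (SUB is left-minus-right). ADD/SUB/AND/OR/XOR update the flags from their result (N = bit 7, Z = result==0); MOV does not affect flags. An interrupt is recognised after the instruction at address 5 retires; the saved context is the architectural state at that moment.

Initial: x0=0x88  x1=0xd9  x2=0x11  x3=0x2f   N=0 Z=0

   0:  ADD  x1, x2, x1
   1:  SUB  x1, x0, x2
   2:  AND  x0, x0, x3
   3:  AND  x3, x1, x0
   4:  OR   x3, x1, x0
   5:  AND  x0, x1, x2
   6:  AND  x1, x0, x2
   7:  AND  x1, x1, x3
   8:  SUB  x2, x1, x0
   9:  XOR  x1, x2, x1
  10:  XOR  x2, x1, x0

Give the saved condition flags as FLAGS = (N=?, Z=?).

FLAGS = (N=0, Z=0)

after  0: x0=0x88 x1=0xea x2=0x11 x3=0x2f  N=1 Z=0
after  1: x0=0x88 x1=0x77 x2=0x11 x3=0x2f  N=0 Z=0
after  2: x0=0x08 x1=0x77 x2=0x11 x3=0x2f  N=0 Z=0
after  3: x0=0x08 x1=0x77 x2=0x11 x3=0x00  N=0 Z=1
after  4: x0=0x08 x1=0x77 x2=0x11 x3=0x7f  N=0 Z=0
after  5: x0=0x11 x1=0x77 x2=0x11 x3=0x7f  N=0 Z=0
-- IRQ taken; context saved, return-PC = 6 --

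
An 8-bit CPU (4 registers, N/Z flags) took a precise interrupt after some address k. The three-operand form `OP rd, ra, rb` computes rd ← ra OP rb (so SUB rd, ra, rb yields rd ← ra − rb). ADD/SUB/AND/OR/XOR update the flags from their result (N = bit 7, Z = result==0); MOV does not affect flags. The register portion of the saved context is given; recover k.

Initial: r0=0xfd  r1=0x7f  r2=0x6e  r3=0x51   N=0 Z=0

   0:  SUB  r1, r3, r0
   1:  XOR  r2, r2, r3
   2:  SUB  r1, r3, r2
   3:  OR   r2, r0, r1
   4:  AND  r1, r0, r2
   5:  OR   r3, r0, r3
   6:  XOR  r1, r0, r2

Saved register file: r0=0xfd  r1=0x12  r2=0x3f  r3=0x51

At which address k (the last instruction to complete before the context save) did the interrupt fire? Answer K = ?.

K = 2

after  0: r0=0xfd r1=0x54 r2=0x6e r3=0x51  N=0 Z=0
after  1: r0=0xfd r1=0x54 r2=0x3f r3=0x51  N=0 Z=0
after  2: r0=0xfd r1=0x12 r2=0x3f r3=0x51  N=0 Z=0
-- IRQ taken; context saved, return-PC = 3 --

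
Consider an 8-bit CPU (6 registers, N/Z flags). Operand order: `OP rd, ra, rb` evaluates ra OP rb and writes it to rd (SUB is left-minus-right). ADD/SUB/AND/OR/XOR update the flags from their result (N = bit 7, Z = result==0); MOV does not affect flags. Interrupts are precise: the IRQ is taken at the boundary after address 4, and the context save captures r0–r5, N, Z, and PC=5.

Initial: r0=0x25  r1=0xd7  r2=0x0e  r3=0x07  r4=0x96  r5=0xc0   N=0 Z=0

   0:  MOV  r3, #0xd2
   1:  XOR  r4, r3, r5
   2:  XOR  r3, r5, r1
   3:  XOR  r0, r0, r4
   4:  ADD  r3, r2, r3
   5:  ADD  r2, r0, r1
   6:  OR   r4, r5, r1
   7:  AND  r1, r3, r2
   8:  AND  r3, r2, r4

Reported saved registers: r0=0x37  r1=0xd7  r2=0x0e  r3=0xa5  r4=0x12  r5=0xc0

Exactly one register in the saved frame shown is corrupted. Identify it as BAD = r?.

BAD = r3

after  0: r0=0x25 r1=0xd7 r2=0x0e r3=0xd2 r4=0x96 r5=0xc0  N=0 Z=0
after  1: r0=0x25 r1=0xd7 r2=0x0e r3=0xd2 r4=0x12 r5=0xc0  N=0 Z=0
after  2: r0=0x25 r1=0xd7 r2=0x0e r3=0x17 r4=0x12 r5=0xc0  N=0 Z=0
after  3: r0=0x37 r1=0xd7 r2=0x0e r3=0x17 r4=0x12 r5=0xc0  N=0 Z=0
after  4: r0=0x37 r1=0xd7 r2=0x0e r3=0x25 r4=0x12 r5=0xc0  N=0 Z=0
-- IRQ taken; context saved, return-PC = 5 --
mismatch: r3: reported 0xa5 vs actual 0x25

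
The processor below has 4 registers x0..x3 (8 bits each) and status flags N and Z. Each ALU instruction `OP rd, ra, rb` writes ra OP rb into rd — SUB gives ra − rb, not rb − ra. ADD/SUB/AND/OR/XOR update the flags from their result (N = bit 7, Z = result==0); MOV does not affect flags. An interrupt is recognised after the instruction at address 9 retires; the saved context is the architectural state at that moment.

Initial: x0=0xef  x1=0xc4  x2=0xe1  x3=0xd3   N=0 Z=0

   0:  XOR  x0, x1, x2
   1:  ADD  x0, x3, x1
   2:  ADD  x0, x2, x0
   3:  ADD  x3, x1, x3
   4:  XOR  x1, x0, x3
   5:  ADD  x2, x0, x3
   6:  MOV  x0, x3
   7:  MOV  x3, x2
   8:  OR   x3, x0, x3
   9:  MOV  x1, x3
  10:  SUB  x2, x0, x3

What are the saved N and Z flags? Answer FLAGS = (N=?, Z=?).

FLAGS = (N=1, Z=0)

after  0: x0=0x25 x1=0xc4 x2=0xe1 x3=0xd3  N=0 Z=0
after  1: x0=0x97 x1=0xc4 x2=0xe1 x3=0xd3  N=1 Z=0
after  2: x0=0x78 x1=0xc4 x2=0xe1 x3=0xd3  N=0 Z=0
after  3: x0=0x78 x1=0xc4 x2=0xe1 x3=0x97  N=1 Z=0
after  4: x0=0x78 x1=0xef x2=0xe1 x3=0x97  N=1 Z=0
after  5: x0=0x78 x1=0xef x2=0x0f x3=0x97  N=0 Z=0
after  6: x0=0x97 x1=0xef x2=0x0f x3=0x97  N=0 Z=0
after  7: x0=0x97 x1=0xef x2=0x0f x3=0x0f  N=0 Z=0
after  8: x0=0x97 x1=0xef x2=0x0f x3=0x9f  N=1 Z=0
after  9: x0=0x97 x1=0x9f x2=0x0f x3=0x9f  N=1 Z=0
-- IRQ taken; context saved, return-PC = 10 --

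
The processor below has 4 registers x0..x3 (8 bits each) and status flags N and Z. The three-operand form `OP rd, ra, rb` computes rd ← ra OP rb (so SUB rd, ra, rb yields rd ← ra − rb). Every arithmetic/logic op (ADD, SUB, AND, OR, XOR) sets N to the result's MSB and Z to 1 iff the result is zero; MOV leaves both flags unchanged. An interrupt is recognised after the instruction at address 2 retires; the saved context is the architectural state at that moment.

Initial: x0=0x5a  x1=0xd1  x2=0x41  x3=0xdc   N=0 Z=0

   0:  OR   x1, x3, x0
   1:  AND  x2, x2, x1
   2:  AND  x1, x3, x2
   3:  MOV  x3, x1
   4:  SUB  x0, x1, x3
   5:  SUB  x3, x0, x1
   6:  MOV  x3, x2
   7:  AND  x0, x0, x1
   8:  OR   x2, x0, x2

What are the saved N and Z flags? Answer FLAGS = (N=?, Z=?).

after  0: x0=0x5a x1=0xde x2=0x41 x3=0xdc  N=1 Z=0
after  1: x0=0x5a x1=0xde x2=0x40 x3=0xdc  N=0 Z=0
after  2: x0=0x5a x1=0x40 x2=0x40 x3=0xdc  N=0 Z=0
-- IRQ taken; context saved, return-PC = 3 --

FLAGS = (N=0, Z=0)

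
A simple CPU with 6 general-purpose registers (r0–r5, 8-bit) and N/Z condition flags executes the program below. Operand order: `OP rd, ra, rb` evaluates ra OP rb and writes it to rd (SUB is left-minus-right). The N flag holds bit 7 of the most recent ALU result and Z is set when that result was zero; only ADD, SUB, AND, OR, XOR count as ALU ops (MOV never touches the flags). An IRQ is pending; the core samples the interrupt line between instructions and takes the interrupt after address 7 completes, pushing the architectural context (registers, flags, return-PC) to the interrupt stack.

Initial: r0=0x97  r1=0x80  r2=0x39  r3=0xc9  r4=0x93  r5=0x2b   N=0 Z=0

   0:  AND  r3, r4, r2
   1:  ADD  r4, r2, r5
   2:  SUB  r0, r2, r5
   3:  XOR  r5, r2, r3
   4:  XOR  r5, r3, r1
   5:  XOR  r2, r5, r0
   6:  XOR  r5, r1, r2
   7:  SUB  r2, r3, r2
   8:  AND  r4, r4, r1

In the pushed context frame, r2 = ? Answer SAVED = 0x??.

after  0: r0=0x97 r1=0x80 r2=0x39 r3=0x11 r4=0x93 r5=0x2b  N=0 Z=0
after  1: r0=0x97 r1=0x80 r2=0x39 r3=0x11 r4=0x64 r5=0x2b  N=0 Z=0
after  2: r0=0x0e r1=0x80 r2=0x39 r3=0x11 r4=0x64 r5=0x2b  N=0 Z=0
after  3: r0=0x0e r1=0x80 r2=0x39 r3=0x11 r4=0x64 r5=0x28  N=0 Z=0
after  4: r0=0x0e r1=0x80 r2=0x39 r3=0x11 r4=0x64 r5=0x91  N=1 Z=0
after  5: r0=0x0e r1=0x80 r2=0x9f r3=0x11 r4=0x64 r5=0x91  N=1 Z=0
after  6: r0=0x0e r1=0x80 r2=0x9f r3=0x11 r4=0x64 r5=0x1f  N=0 Z=0
after  7: r0=0x0e r1=0x80 r2=0x72 r3=0x11 r4=0x64 r5=0x1f  N=0 Z=0
-- IRQ taken; context saved, return-PC = 8 --

SAVED = 0x72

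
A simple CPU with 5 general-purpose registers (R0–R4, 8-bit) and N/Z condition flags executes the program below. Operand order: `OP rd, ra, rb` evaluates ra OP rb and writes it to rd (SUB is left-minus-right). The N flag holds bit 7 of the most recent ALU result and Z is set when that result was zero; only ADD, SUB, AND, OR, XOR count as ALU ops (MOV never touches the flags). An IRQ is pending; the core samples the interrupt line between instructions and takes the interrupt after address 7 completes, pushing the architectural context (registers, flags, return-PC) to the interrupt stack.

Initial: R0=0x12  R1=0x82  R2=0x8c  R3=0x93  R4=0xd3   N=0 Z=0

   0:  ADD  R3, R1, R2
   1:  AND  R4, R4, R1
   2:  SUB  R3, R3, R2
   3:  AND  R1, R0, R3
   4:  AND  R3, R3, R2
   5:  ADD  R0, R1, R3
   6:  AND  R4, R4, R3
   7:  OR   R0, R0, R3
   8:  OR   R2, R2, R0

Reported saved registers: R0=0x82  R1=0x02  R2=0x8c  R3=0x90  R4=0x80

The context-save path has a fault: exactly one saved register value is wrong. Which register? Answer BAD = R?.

BAD = R3

after  0: R0=0x12 R1=0x82 R2=0x8c R3=0x0e R4=0xd3  N=0 Z=0
after  1: R0=0x12 R1=0x82 R2=0x8c R3=0x0e R4=0x82  N=1 Z=0
after  2: R0=0x12 R1=0x82 R2=0x8c R3=0x82 R4=0x82  N=1 Z=0
after  3: R0=0x12 R1=0x02 R2=0x8c R3=0x82 R4=0x82  N=0 Z=0
after  4: R0=0x12 R1=0x02 R2=0x8c R3=0x80 R4=0x82  N=1 Z=0
after  5: R0=0x82 R1=0x02 R2=0x8c R3=0x80 R4=0x82  N=1 Z=0
after  6: R0=0x82 R1=0x02 R2=0x8c R3=0x80 R4=0x80  N=1 Z=0
after  7: R0=0x82 R1=0x02 R2=0x8c R3=0x80 R4=0x80  N=1 Z=0
-- IRQ taken; context saved, return-PC = 8 --
mismatch: R3: reported 0x90 vs actual 0x80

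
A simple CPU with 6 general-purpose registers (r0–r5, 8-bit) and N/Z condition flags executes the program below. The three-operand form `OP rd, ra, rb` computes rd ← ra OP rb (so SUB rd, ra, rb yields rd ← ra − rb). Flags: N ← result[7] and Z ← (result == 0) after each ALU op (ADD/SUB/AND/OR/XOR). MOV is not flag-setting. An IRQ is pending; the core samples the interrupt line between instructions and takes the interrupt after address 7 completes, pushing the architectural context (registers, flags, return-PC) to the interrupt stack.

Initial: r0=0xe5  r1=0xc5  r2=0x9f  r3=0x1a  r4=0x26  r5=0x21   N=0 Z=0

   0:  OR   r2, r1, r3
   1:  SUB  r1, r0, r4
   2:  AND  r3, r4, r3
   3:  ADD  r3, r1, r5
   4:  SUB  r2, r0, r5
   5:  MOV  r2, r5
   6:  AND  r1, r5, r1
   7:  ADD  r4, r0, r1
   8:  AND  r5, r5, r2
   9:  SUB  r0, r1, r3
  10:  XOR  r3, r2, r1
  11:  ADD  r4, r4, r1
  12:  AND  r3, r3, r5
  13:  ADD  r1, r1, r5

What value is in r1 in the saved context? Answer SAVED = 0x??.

after  0: r0=0xe5 r1=0xc5 r2=0xdf r3=0x1a r4=0x26 r5=0x21  N=1 Z=0
after  1: r0=0xe5 r1=0xbf r2=0xdf r3=0x1a r4=0x26 r5=0x21  N=1 Z=0
after  2: r0=0xe5 r1=0xbf r2=0xdf r3=0x02 r4=0x26 r5=0x21  N=0 Z=0
after  3: r0=0xe5 r1=0xbf r2=0xdf r3=0xe0 r4=0x26 r5=0x21  N=1 Z=0
after  4: r0=0xe5 r1=0xbf r2=0xc4 r3=0xe0 r4=0x26 r5=0x21  N=1 Z=0
after  5: r0=0xe5 r1=0xbf r2=0x21 r3=0xe0 r4=0x26 r5=0x21  N=1 Z=0
after  6: r0=0xe5 r1=0x21 r2=0x21 r3=0xe0 r4=0x26 r5=0x21  N=0 Z=0
after  7: r0=0xe5 r1=0x21 r2=0x21 r3=0xe0 r4=0x06 r5=0x21  N=0 Z=0
-- IRQ taken; context saved, return-PC = 8 --

SAVED = 0x21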